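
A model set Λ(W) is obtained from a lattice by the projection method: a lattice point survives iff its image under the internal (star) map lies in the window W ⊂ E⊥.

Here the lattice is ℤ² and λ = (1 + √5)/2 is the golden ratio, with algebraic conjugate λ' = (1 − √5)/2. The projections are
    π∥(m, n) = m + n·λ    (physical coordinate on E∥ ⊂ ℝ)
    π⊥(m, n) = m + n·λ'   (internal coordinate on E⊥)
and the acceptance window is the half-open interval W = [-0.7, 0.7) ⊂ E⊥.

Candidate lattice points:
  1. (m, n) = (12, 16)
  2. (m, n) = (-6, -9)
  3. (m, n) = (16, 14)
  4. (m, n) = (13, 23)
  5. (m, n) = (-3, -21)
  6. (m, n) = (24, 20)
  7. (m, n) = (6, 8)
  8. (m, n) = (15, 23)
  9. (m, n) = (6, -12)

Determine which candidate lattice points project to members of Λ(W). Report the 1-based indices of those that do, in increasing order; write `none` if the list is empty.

Compute λ' = (1−√5)/2 = -0.61803, so π⊥(m,n) = m -0.61803·n.
#1 (12,16): internal coord 12 + (16)·λ' = +2.11146; +2.11146 ∉ [-0.7, 0.7) → out
#2 (-6,-9): internal coord -6 + (-9)·λ' = -0.43769; -0.43769 ∈ [-0.7, 0.7) → IN Λ
#3 (16,14): internal coord 16 + (14)·λ' = +7.34752; +7.34752 ∉ [-0.7, 0.7) → out
#4 (13,23): internal coord 13 + (23)·λ' = -1.21478; -1.21478 ∉ [-0.7, 0.7) → out
#5 (-3,-21): internal coord -3 + (-21)·λ' = +9.97871; +9.97871 ∉ [-0.7, 0.7) → out
#6 (24,20): internal coord 24 + (20)·λ' = +11.63932; +11.63932 ∉ [-0.7, 0.7) → out
#7 (6,8): internal coord 6 + (8)·λ' = +1.05573; +1.05573 ∉ [-0.7, 0.7) → out
#8 (15,23): internal coord 15 + (23)·λ' = +0.78522; +0.78522 ∉ [-0.7, 0.7) → out
#9 (6,-12): internal coord 6 + (-12)·λ' = +13.41641; +13.41641 ∉ [-0.7, 0.7) → out

2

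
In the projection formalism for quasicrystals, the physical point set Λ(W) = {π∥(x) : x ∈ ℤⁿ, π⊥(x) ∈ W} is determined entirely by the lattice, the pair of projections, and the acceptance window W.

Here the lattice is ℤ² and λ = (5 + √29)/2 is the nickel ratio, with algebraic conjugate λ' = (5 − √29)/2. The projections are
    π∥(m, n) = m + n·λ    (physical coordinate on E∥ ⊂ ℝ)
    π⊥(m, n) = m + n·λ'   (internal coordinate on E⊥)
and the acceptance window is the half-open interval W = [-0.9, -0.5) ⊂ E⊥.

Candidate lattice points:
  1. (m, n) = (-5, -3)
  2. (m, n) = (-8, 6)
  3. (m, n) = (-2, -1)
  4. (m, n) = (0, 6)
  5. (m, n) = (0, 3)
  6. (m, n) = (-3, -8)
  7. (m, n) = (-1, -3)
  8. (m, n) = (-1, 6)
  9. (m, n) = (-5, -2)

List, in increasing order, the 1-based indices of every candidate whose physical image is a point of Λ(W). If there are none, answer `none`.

5

Numerically λ ≈ 5.192582 and λ' = −1/λ ≈ -0.192582.
candidate 1: (m,n)=(-5,-3) → π∥ = -5-3·λ ≈ -20.577747, π⊥ = -5-3·λ' ≈ -4.422253 ∉ [-0.9, -0.5) ⇒ out
candidate 2: (m,n)=(-8,6) → π∥ = -8+6·λ ≈ 23.155494, π⊥ = -8+6·λ' ≈ -9.155494 ∉ [-0.9, -0.5) ⇒ out
candidate 3: (m,n)=(-2,-1) → π∥ = -2-1·λ ≈ -7.192582, π⊥ = -2-1·λ' ≈ -1.807418 ∉ [-0.9, -0.5) ⇒ out
candidate 4: (m,n)=(0,6) → π∥ = 0+6·λ ≈ 31.155494, π⊥ = 0+6·λ' ≈ -1.155494 ∉ [-0.9, -0.5) ⇒ out
candidate 5: (m,n)=(0,3) → π∥ = 0+3·λ ≈ 15.577747, π⊥ = 0+3·λ' ≈ -0.577747 ∈ [-0.9, -0.5) ⇒ IN Λ
candidate 6: (m,n)=(-3,-8) → π∥ = -3-8·λ ≈ -44.540659, π⊥ = -3-8·λ' ≈ -1.459341 ∉ [-0.9, -0.5) ⇒ out
candidate 7: (m,n)=(-1,-3) → π∥ = -1-3·λ ≈ -16.577747, π⊥ = -1-3·λ' ≈ -0.422253 ∉ [-0.9, -0.5) ⇒ out
candidate 8: (m,n)=(-1,6) → π∥ = -1+6·λ ≈ 30.155494, π⊥ = -1+6·λ' ≈ -2.155494 ∉ [-0.9, -0.5) ⇒ out
candidate 9: (m,n)=(-5,-2) → π∥ = -5-2·λ ≈ -15.385165, π⊥ = -5-2·λ' ≈ -4.614835 ∉ [-0.9, -0.5) ⇒ out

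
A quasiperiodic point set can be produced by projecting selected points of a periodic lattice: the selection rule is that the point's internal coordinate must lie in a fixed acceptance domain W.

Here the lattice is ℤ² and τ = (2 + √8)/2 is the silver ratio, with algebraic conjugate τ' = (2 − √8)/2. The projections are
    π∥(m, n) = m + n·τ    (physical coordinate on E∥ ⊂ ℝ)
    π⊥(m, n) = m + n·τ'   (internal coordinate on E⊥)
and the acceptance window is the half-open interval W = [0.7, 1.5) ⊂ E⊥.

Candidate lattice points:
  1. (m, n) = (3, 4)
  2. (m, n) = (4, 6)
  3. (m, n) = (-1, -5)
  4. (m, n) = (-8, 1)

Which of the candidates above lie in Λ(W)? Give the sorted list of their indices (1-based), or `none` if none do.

τ' = (2−√8)/2 ≈ -0.414214.
candidate 1: (m,n)=(3,4) → π∥ = 3+4·τ ≈ 12.656854, π⊥ = 3+4·τ' ≈ 1.343146 ∈ [0.7, 1.5) ⇒ IN Λ
candidate 2: (m,n)=(4,6) → π∥ = 4+6·τ ≈ 18.485281, π⊥ = 4+6·τ' ≈ 1.514719 ∉ [0.7, 1.5) ⇒ out
candidate 3: (m,n)=(-1,-5) → π∥ = -1-5·τ ≈ -13.071068, π⊥ = -1-5·τ' ≈ 1.071068 ∈ [0.7, 1.5) ⇒ IN Λ
candidate 4: (m,n)=(-8,1) → π∥ = -8+1·τ ≈ -5.585786, π⊥ = -8+1·τ' ≈ -8.414214 ∉ [0.7, 1.5) ⇒ out

1, 3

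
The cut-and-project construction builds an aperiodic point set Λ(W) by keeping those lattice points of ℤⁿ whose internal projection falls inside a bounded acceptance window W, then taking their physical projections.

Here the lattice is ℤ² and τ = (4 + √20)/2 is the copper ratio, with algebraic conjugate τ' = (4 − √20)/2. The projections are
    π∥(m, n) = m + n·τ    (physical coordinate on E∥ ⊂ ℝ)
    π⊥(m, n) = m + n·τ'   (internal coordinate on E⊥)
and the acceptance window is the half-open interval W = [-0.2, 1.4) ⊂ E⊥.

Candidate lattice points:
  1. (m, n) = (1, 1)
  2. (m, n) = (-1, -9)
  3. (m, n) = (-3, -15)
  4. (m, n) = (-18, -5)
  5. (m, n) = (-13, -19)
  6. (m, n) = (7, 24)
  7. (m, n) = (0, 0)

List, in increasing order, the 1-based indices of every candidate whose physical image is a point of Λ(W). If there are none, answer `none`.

1, 2, 3, 6, 7

Numerically τ ≈ 4.2361 and τ' = −1/τ ≈ -0.2361.
candidate 1: (m,n)=(1,1) → π∥ = 1+1·τ ≈ 5.2361, π⊥ = 1+1·τ' ≈ 0.7639 ∈ [-0.2, 1.4) ⇒ IN Λ
candidate 2: (m,n)=(-1,-9) → π∥ = -1-9·τ ≈ -39.1246, π⊥ = -1-9·τ' ≈ 1.1246 ∈ [-0.2, 1.4) ⇒ IN Λ
candidate 3: (m,n)=(-3,-15) → π∥ = -3-15·τ ≈ -66.5410, π⊥ = -3-15·τ' ≈ 0.5410 ∈ [-0.2, 1.4) ⇒ IN Λ
candidate 4: (m,n)=(-18,-5) → π∥ = -18-5·τ ≈ -39.1803, π⊥ = -18-5·τ' ≈ -16.8197 ∉ [-0.2, 1.4) ⇒ out
candidate 5: (m,n)=(-13,-19) → π∥ = -13-19·τ ≈ -93.4853, π⊥ = -13-19·τ' ≈ -8.5147 ∉ [-0.2, 1.4) ⇒ out
candidate 6: (m,n)=(7,24) → π∥ = 7+24·τ ≈ 108.6656, π⊥ = 7+24·τ' ≈ 1.3344 ∈ [-0.2, 1.4) ⇒ IN Λ
candidate 7: (m,n)=(0,0) → π∥ = 0+0·τ ≈ 0.0000, π⊥ = 0+0·τ' ≈ 0.0000 ∈ [-0.2, 1.4) ⇒ IN Λ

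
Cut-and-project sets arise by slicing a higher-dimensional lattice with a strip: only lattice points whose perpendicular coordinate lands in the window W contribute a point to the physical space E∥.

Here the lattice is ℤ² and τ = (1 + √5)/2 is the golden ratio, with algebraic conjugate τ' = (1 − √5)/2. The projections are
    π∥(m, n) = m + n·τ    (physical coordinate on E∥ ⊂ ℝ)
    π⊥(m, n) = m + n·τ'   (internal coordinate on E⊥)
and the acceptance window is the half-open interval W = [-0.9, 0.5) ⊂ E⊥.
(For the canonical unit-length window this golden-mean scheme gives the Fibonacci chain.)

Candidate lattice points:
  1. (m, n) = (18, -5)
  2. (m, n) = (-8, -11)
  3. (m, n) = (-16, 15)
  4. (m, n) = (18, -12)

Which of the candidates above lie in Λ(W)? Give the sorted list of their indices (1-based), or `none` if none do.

Compute τ' = (1−√5)/2 = -0.6180, so π⊥(m,n) = m -0.6180·n.
[1] lift (18,-5): star map gives 21.0902; window check -0.9 ≤ 21.0902 < 0.5 is false → out
[2] lift (-8,-11): star map gives -1.2016; window check -0.9 ≤ -1.2016 < 0.5 is false → out
[3] lift (-16,15): star map gives -25.2705; window check -0.9 ≤ -25.2705 < 0.5 is false → out
[4] lift (18,-12): star map gives 25.4164; window check -0.9 ≤ 25.4164 < 0.5 is false → out

none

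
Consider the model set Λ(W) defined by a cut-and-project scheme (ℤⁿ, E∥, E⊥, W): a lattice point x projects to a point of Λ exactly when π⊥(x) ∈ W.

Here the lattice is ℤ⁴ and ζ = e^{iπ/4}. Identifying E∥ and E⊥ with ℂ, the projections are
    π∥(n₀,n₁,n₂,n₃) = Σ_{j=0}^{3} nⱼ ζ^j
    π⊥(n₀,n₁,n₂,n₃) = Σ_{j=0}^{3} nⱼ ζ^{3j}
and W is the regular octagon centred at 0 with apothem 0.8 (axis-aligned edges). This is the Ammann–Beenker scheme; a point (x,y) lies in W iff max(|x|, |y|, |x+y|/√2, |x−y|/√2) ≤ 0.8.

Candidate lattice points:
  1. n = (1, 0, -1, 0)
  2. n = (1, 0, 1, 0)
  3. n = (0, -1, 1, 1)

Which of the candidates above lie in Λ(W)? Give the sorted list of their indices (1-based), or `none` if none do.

none

π⊥(n) = n₀ + n₁ζ³ + n₂ζ⁶ + n₃ζ⁹ where ζ = e^{iπ/4}.
candidate 1: n = (1, 0, -1, 0) → π⊥ ≈ (+1.0000, +1.0000); max(|x|,|y|,|x±y|/√2) = 1.4142 > 0.8 ⇒ ∉ W
candidate 2: n = (1, 0, 1, 0) → π⊥ ≈ (+1.0000, -1.0000); max(|x|,|y|,|x±y|/√2) = 1.4142 > 0.8 ⇒ ∉ W
candidate 3: n = (0, -1, 1, 1) → π⊥ ≈ (+1.4142, -1.0000); max(|x|,|y|,|x±y|/√2) = 1.7071 > 0.8 ⇒ ∉ W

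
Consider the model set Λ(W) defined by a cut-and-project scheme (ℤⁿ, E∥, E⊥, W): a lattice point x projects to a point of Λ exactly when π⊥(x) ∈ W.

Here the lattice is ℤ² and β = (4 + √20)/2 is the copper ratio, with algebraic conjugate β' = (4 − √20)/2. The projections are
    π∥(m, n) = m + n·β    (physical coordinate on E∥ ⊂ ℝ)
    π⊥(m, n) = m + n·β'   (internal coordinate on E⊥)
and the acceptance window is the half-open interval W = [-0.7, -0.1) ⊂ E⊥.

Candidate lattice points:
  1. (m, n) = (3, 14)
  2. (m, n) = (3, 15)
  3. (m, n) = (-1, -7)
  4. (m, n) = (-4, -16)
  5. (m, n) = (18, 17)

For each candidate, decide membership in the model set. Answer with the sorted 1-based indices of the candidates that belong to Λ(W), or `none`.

1, 2, 4

β' = (4−√20)/2 ≈ -0.2361.
candidate 1: (m,n)=(3,14) → π∥ = 3+14·β ≈ 62.3050, π⊥ = 3+14·β' ≈ -0.3050 ∈ [-0.7, -0.1) ⇒ IN Λ
candidate 2: (m,n)=(3,15) → π∥ = 3+15·β ≈ 66.5410, π⊥ = 3+15·β' ≈ -0.5410 ∈ [-0.7, -0.1) ⇒ IN Λ
candidate 3: (m,n)=(-1,-7) → π∥ = -1-7·β ≈ -30.6525, π⊥ = -1-7·β' ≈ 0.6525 ∉ [-0.7, -0.1) ⇒ out
candidate 4: (m,n)=(-4,-16) → π∥ = -4-16·β ≈ -71.7771, π⊥ = -4-16·β' ≈ -0.2229 ∈ [-0.7, -0.1) ⇒ IN Λ
candidate 5: (m,n)=(18,17) → π∥ = 18+17·β ≈ 90.0132, π⊥ = 18+17·β' ≈ 13.9868 ∉ [-0.7, -0.1) ⇒ out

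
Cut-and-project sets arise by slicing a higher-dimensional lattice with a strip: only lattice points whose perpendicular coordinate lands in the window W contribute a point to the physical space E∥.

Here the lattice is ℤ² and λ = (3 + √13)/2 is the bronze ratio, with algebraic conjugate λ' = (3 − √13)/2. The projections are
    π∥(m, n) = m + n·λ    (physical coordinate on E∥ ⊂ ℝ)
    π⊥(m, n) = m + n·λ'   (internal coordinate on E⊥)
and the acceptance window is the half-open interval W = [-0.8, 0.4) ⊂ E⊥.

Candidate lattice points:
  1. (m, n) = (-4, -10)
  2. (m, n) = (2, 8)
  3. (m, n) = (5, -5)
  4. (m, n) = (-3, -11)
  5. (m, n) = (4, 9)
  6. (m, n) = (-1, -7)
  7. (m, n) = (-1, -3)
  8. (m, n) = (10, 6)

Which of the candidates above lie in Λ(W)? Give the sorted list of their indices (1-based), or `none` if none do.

λ' = (3−√13)/2 ≈ -0.3028.
[1] lift (-4,-10): star map gives -0.9722; window check -0.8 ≤ -0.9722 < 0.4 is false → out
[2] lift (2,8): star map gives -0.4222; window check -0.8 ≤ -0.4222 < 0.4 is true → IN Λ
[3] lift (5,-5): star map gives 6.5139; window check -0.8 ≤ 6.5139 < 0.4 is false → out
[4] lift (-3,-11): star map gives 0.3305; window check -0.8 ≤ 0.3305 < 0.4 is true → IN Λ
[5] lift (4,9): star map gives 1.2750; window check -0.8 ≤ 1.2750 < 0.4 is false → out
[6] lift (-1,-7): star map gives 1.1194; window check -0.8 ≤ 1.1194 < 0.4 is false → out
[7] lift (-1,-3): star map gives -0.0917; window check -0.8 ≤ -0.0917 < 0.4 is true → IN Λ
[8] lift (10,6): star map gives 8.1833; window check -0.8 ≤ 8.1833 < 0.4 is false → out

2, 4, 7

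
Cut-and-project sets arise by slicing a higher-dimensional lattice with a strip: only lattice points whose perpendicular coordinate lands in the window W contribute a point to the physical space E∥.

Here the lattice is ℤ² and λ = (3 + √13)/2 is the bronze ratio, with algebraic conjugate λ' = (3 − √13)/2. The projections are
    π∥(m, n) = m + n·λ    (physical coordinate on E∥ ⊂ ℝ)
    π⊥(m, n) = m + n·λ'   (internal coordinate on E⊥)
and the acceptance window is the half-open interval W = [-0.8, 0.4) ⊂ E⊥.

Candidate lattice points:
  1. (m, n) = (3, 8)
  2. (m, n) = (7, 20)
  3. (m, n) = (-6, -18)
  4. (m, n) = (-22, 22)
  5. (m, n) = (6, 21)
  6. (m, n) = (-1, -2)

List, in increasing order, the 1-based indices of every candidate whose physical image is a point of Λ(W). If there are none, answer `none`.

Numerically λ ≈ 3.30278 and λ' = −1/λ ≈ -0.30278.
#1 (3,8): internal coord 3 + (8)·λ' = +0.57779; +0.57779 ∉ [-0.8, 0.4) → out
#2 (7,20): internal coord 7 + (20)·λ' = +0.94449; +0.94449 ∉ [-0.8, 0.4) → out
#3 (-6,-18): internal coord -6 + (-18)·λ' = -0.55004; -0.55004 ∈ [-0.8, 0.4) → IN Λ
#4 (-22,22): internal coord -22 + (22)·λ' = -28.66106; -28.66106 ∉ [-0.8, 0.4) → out
#5 (6,21): internal coord 6 + (21)·λ' = -0.35829; -0.35829 ∈ [-0.8, 0.4) → IN Λ
#6 (-1,-2): internal coord -1 + (-2)·λ' = -0.39445; -0.39445 ∈ [-0.8, 0.4) → IN Λ

3, 5, 6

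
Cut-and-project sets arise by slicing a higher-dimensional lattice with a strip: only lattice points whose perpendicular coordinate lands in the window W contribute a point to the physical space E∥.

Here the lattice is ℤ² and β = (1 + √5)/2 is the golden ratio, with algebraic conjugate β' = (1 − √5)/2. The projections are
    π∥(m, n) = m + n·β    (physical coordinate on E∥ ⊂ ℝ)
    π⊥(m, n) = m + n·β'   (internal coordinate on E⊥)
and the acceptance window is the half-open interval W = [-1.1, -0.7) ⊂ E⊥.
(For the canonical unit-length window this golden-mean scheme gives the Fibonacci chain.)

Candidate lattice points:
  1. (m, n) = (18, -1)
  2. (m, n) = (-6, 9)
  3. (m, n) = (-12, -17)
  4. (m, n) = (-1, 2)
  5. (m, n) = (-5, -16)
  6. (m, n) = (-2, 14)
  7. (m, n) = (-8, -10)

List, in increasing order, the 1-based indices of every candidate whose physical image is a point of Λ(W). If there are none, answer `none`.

β' = (1−√5)/2 ≈ -0.6180.
candidate 1: (m,n)=(18,-1) → π∥ = 18-1·β ≈ 16.3820, π⊥ = 18-1·β' ≈ 18.6180 ∉ [-1.1, -0.7) ⇒ out
candidate 2: (m,n)=(-6,9) → π∥ = -6+9·β ≈ 8.5623, π⊥ = -6+9·β' ≈ -11.5623 ∉ [-1.1, -0.7) ⇒ out
candidate 3: (m,n)=(-12,-17) → π∥ = -12-17·β ≈ -39.5066, π⊥ = -12-17·β' ≈ -1.4934 ∉ [-1.1, -0.7) ⇒ out
candidate 4: (m,n)=(-1,2) → π∥ = -1+2·β ≈ 2.2361, π⊥ = -1+2·β' ≈ -2.2361 ∉ [-1.1, -0.7) ⇒ out
candidate 5: (m,n)=(-5,-16) → π∥ = -5-16·β ≈ -30.8885, π⊥ = -5-16·β' ≈ 4.8885 ∉ [-1.1, -0.7) ⇒ out
candidate 6: (m,n)=(-2,14) → π∥ = -2+14·β ≈ 20.6525, π⊥ = -2+14·β' ≈ -10.6525 ∉ [-1.1, -0.7) ⇒ out
candidate 7: (m,n)=(-8,-10) → π∥ = -8-10·β ≈ -24.1803, π⊥ = -8-10·β' ≈ -1.8197 ∉ [-1.1, -0.7) ⇒ out

none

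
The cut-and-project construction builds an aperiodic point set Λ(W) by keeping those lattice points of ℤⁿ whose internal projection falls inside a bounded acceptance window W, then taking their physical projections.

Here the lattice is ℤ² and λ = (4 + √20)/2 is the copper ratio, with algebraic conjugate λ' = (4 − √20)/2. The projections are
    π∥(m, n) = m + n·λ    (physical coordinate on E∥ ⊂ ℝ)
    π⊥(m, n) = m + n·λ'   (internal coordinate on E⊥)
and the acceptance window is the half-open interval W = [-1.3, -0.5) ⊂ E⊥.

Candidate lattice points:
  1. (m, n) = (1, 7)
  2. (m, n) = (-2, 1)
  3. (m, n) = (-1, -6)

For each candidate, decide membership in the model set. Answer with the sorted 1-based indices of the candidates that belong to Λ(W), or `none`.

λ' = (4−√20)/2 ≈ -0.2361.
[1] lift (1,7): star map gives -0.6525; window check -1.3 ≤ -0.6525 < -0.5 is true → IN Λ
[2] lift (-2,1): star map gives -2.2361; window check -1.3 ≤ -2.2361 < -0.5 is false → out
[3] lift (-1,-6): star map gives 0.4164; window check -1.3 ≤ 0.4164 < -0.5 is false → out

1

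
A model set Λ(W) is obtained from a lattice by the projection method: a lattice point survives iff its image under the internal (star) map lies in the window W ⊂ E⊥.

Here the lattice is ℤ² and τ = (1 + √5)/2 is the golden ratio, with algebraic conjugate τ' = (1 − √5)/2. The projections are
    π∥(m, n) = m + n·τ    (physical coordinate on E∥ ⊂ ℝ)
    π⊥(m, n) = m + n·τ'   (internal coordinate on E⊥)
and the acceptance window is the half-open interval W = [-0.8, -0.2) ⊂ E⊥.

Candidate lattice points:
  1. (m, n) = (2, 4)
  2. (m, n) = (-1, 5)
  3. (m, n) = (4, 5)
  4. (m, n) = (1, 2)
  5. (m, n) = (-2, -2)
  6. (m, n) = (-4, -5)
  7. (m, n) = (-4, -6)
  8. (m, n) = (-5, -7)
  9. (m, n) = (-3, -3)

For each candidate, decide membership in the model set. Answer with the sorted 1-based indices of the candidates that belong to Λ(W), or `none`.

1, 4, 5, 7, 8

Numerically τ ≈ 1.61803 and τ' = −1/τ ≈ -0.61803.
#1 (2,4): internal coord 2 + (4)·τ' = -0.47214; -0.47214 ∈ [-0.8, -0.2) → IN Λ
#2 (-1,5): internal coord -1 + (5)·τ' = -4.09017; -4.09017 ∉ [-0.8, -0.2) → out
#3 (4,5): internal coord 4 + (5)·τ' = +0.90983; +0.90983 ∉ [-0.8, -0.2) → out
#4 (1,2): internal coord 1 + (2)·τ' = -0.23607; -0.23607 ∈ [-0.8, -0.2) → IN Λ
#5 (-2,-2): internal coord -2 + (-2)·τ' = -0.76393; -0.76393 ∈ [-0.8, -0.2) → IN Λ
#6 (-4,-5): internal coord -4 + (-5)·τ' = -0.90983; -0.90983 ∉ [-0.8, -0.2) → out
#7 (-4,-6): internal coord -4 + (-6)·τ' = -0.29180; -0.29180 ∈ [-0.8, -0.2) → IN Λ
#8 (-5,-7): internal coord -5 + (-7)·τ' = -0.67376; -0.67376 ∈ [-0.8, -0.2) → IN Λ
#9 (-3,-3): internal coord -3 + (-3)·τ' = -1.14590; -1.14590 ∉ [-0.8, -0.2) → out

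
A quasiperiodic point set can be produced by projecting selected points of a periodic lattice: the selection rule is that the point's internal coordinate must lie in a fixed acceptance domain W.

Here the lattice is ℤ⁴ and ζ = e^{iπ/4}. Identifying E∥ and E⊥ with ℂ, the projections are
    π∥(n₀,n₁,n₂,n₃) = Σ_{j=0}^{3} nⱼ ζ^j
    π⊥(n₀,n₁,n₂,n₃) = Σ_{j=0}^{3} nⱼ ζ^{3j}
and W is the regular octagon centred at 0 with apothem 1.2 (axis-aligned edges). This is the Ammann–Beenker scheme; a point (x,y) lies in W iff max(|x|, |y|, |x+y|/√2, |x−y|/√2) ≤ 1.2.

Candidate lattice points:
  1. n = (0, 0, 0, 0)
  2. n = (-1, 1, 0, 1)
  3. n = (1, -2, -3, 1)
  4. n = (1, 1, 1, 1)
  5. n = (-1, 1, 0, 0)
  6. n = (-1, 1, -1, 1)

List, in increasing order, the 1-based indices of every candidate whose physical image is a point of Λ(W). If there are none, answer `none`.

With ζ = e^{iπ/4} the internal vectors are ζ^0,ζ^3,ζ^6,ζ^9.
#1 (0, 0, 0, 0): internal (0.0000, 0.0000); octagon support 0.0000 vs apothem 1.2 → ∈ W
#2 (-1, 1, 0, 1): internal (-1.0000, 1.4142); octagon support 1.7071 vs apothem 1.2 → ∉ W
#3 (1, -2, -3, 1): internal (3.1213, 2.2929); octagon support 3.8284 vs apothem 1.2 → ∉ W
#4 (1, 1, 1, 1): internal (1.0000, 0.4142); octagon support 1.0000 vs apothem 1.2 → ∈ W
#5 (-1, 1, 0, 0): internal (-1.7071, 0.7071); octagon support 1.7071 vs apothem 1.2 → ∉ W
#6 (-1, 1, -1, 1): internal (-1.0000, 2.4142); octagon support 2.4142 vs apothem 1.2 → ∉ W

1, 4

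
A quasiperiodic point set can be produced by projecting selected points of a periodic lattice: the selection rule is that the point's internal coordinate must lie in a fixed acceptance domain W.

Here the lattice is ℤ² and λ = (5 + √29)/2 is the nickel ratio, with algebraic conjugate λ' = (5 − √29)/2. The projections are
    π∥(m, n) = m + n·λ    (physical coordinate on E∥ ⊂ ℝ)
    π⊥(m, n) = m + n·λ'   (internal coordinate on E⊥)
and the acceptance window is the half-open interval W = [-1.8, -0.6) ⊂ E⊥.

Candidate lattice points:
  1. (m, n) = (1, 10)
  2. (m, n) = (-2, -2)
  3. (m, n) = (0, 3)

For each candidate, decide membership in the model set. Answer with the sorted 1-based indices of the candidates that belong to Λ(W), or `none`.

λ' = (5−√29)/2 ≈ -0.19258.
[1] lift (1,10): star map gives -0.92582; window check -1.8 ≤ -0.92582 < -0.6 is true → IN Λ
[2] lift (-2,-2): star map gives -1.61484; window check -1.8 ≤ -1.61484 < -0.6 is true → IN Λ
[3] lift (0,3): star map gives -0.57775; window check -1.8 ≤ -0.57775 < -0.6 is false → out

1, 2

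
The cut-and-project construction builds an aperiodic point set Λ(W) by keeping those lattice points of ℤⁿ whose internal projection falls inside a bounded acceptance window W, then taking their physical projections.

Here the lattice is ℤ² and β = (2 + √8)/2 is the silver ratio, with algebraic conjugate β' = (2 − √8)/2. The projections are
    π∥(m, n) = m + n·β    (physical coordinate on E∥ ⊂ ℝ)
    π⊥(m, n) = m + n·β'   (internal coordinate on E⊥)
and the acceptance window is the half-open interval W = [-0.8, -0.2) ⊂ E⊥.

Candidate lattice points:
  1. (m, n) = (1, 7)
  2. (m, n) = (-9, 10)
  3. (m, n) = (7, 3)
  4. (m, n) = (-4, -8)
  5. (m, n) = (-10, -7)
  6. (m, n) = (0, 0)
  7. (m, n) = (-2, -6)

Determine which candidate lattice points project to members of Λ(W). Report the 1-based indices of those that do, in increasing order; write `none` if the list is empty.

Compute β' = (2−√8)/2 = -0.41421, so π⊥(m,n) = m -0.41421·n.
[1] lift (1,7): star map gives -1.89949; window check -0.8 ≤ -1.89949 < -0.2 is false → out
[2] lift (-9,10): star map gives -13.14214; window check -0.8 ≤ -13.14214 < -0.2 is false → out
[3] lift (7,3): star map gives 5.75736; window check -0.8 ≤ 5.75736 < -0.2 is false → out
[4] lift (-4,-8): star map gives -0.68629; window check -0.8 ≤ -0.68629 < -0.2 is true → IN Λ
[5] lift (-10,-7): star map gives -7.10051; window check -0.8 ≤ -7.10051 < -0.2 is false → out
[6] lift (0,0): star map gives 0.00000; window check -0.8 ≤ 0.00000 < -0.2 is false → out
[7] lift (-2,-6): star map gives 0.48528; window check -0.8 ≤ 0.48528 < -0.2 is false → out

4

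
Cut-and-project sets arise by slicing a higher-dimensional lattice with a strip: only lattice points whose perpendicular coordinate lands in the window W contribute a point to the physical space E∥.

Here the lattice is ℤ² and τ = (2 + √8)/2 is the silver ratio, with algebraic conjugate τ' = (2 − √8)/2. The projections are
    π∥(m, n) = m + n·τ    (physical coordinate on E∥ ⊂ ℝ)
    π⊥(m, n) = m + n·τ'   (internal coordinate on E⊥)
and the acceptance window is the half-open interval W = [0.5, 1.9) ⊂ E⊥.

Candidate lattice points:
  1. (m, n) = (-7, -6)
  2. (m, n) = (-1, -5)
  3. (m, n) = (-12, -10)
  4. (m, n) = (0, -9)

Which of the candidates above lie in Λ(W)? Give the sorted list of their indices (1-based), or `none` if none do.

Compute τ' = (2−√8)/2 = -0.4142, so π⊥(m,n) = m -0.4142·n.
#1 (-7,-6): internal coord -7 + (-6)·τ' = -4.5147; -4.5147 ∉ [0.5, 1.9) → out
#2 (-1,-5): internal coord -1 + (-5)·τ' = +1.0711; +1.0711 ∈ [0.5, 1.9) → IN Λ
#3 (-12,-10): internal coord -12 + (-10)·τ' = -7.8579; -7.8579 ∉ [0.5, 1.9) → out
#4 (0,-9): internal coord 0 + (-9)·τ' = +3.7279; +3.7279 ∉ [0.5, 1.9) → out

2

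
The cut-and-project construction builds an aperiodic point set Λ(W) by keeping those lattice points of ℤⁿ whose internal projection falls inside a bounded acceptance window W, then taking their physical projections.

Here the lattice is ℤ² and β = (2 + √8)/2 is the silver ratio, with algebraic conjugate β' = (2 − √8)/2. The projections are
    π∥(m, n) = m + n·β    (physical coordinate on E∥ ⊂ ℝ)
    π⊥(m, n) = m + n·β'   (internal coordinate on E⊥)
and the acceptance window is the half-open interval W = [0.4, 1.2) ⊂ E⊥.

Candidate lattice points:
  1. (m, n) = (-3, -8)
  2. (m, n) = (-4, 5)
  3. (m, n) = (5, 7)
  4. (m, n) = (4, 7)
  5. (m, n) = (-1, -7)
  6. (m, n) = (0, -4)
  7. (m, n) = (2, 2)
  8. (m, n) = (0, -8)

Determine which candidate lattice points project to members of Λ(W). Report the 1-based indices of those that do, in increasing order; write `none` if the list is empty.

β' = (2−√8)/2 ≈ -0.4142.
[1] lift (-3,-8): star map gives 0.3137; window check 0.4 ≤ 0.3137 < 1.2 is false → out
[2] lift (-4,5): star map gives -6.0711; window check 0.4 ≤ -6.0711 < 1.2 is false → out
[3] lift (5,7): star map gives 2.1005; window check 0.4 ≤ 2.1005 < 1.2 is false → out
[4] lift (4,7): star map gives 1.1005; window check 0.4 ≤ 1.1005 < 1.2 is true → IN Λ
[5] lift (-1,-7): star map gives 1.8995; window check 0.4 ≤ 1.8995 < 1.2 is false → out
[6] lift (0,-4): star map gives 1.6569; window check 0.4 ≤ 1.6569 < 1.2 is false → out
[7] lift (2,2): star map gives 1.1716; window check 0.4 ≤ 1.1716 < 1.2 is true → IN Λ
[8] lift (0,-8): star map gives 3.3137; window check 0.4 ≤ 3.3137 < 1.2 is false → out

4, 7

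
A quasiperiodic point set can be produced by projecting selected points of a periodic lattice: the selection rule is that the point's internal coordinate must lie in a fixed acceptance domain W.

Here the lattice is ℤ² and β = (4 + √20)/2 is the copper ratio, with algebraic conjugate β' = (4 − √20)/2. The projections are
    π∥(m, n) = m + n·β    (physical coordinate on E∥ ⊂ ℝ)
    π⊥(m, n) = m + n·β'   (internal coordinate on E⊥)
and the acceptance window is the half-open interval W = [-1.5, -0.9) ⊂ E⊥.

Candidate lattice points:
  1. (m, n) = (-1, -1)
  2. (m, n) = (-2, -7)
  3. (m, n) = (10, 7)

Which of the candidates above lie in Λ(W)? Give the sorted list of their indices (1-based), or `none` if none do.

none

Numerically β ≈ 4.23607 and β' = −1/β ≈ -0.23607.
[1] lift (-1,-1): star map gives -0.76393; window check -1.5 ≤ -0.76393 < -0.9 is false → out
[2] lift (-2,-7): star map gives -0.34752; window check -1.5 ≤ -0.34752 < -0.9 is false → out
[3] lift (10,7): star map gives 8.34752; window check -1.5 ≤ 8.34752 < -0.9 is false → out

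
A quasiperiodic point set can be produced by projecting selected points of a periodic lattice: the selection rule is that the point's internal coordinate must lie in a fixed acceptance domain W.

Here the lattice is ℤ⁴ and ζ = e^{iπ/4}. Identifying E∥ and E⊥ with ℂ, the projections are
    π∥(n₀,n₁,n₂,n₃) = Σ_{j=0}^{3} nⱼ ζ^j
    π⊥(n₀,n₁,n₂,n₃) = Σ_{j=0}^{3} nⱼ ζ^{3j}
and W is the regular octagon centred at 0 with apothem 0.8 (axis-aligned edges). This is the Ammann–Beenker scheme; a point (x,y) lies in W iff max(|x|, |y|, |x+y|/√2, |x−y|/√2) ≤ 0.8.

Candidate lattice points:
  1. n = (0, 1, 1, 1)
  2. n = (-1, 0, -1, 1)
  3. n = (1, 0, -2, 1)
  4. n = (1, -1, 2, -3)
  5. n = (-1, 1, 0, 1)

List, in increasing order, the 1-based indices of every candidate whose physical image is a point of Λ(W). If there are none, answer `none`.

1

With ζ = e^{iπ/4} the internal vectors are ζ^0,ζ^3,ζ^6,ζ^9.
#1 (0, 1, 1, 1): internal (0.0000, 0.4142); octagon support 0.4142 vs apothem 0.8 → ∈ W
#2 (-1, 0, -1, 1): internal (-0.2929, 1.7071); octagon support 1.7071 vs apothem 0.8 → ∉ W
#3 (1, 0, -2, 1): internal (1.7071, 2.7071); octagon support 3.1213 vs apothem 0.8 → ∉ W
#4 (1, -1, 2, -3): internal (-0.4142, -4.8284); octagon support 4.8284 vs apothem 0.8 → ∉ W
#5 (-1, 1, 0, 1): internal (-1.0000, 1.4142); octagon support 1.7071 vs apothem 0.8 → ∉ W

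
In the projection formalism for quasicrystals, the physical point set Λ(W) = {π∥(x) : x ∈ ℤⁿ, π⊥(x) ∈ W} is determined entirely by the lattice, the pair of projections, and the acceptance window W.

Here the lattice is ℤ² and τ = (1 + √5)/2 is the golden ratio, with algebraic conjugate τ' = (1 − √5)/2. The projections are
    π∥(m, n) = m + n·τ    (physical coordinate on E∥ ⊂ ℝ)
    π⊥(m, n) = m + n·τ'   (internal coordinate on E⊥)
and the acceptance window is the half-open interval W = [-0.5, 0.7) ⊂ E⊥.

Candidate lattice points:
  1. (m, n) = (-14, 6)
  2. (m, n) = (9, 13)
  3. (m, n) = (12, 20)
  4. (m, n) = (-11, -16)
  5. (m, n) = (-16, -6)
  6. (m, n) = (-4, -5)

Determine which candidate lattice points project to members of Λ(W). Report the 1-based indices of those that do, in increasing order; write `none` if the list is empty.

Numerically τ ≈ 1.61803 and τ' = −1/τ ≈ -0.61803.
[1] lift (-14,6): star map gives -17.70820; window check -0.5 ≤ -17.70820 < 0.7 is false → out
[2] lift (9,13): star map gives 0.96556; window check -0.5 ≤ 0.96556 < 0.7 is false → out
[3] lift (12,20): star map gives -0.36068; window check -0.5 ≤ -0.36068 < 0.7 is true → IN Λ
[4] lift (-11,-16): star map gives -1.11146; window check -0.5 ≤ -1.11146 < 0.7 is false → out
[5] lift (-16,-6): star map gives -12.29180; window check -0.5 ≤ -12.29180 < 0.7 is false → out
[6] lift (-4,-5): star map gives -0.90983; window check -0.5 ≤ -0.90983 < 0.7 is false → out

3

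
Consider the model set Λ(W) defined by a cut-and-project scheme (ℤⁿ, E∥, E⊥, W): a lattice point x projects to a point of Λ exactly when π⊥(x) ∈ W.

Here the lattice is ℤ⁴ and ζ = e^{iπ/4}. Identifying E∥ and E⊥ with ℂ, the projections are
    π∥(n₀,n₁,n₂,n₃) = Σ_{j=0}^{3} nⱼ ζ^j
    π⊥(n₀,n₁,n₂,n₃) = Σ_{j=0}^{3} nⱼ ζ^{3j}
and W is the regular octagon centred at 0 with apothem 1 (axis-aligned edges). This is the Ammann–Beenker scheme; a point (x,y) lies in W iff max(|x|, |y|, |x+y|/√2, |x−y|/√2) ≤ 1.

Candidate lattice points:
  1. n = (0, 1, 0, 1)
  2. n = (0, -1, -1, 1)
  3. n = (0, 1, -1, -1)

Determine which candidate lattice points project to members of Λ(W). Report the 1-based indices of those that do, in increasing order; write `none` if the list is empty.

none

π⊥(n) = n₀ + n₁ζ³ + n₂ζ⁶ + n₃ζ⁹ where ζ = e^{iπ/4}.
candidate 1: n = (0, 1, 0, 1) → π⊥ ≈ (+0.000000, +1.414214); max(|x|,|y|,|x±y|/√2) = 1.414214 > 1 ⇒ ∉ W
candidate 2: n = (0, -1, -1, 1) → π⊥ ≈ (+1.414214, +1.000000); max(|x|,|y|,|x±y|/√2) = 1.707107 > 1 ⇒ ∉ W
candidate 3: n = (0, 1, -1, -1) → π⊥ ≈ (-1.414214, +1.000000); max(|x|,|y|,|x±y|/√2) = 1.707107 > 1 ⇒ ∉ W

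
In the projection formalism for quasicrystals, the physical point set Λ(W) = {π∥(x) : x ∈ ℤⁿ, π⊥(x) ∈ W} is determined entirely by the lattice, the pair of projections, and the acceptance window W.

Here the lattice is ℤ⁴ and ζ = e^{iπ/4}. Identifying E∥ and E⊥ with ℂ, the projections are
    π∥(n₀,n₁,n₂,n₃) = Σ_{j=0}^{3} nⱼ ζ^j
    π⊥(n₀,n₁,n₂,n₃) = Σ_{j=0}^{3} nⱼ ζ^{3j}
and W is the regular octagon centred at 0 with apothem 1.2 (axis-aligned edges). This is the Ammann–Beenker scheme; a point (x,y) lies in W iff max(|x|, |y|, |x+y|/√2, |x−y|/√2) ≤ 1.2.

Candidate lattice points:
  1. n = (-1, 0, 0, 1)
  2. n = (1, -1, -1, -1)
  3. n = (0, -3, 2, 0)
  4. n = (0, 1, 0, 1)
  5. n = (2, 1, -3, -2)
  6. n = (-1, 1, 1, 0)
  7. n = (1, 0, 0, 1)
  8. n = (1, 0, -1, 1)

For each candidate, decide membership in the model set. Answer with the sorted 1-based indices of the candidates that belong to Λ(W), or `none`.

With ζ = e^{iπ/4} the internal vectors are ζ^0,ζ^3,ζ^6,ζ^9.
candidate 1: n = (-1, 0, 0, 1) → π⊥ ≈ (-0.292893, +0.707107); max(|x|,|y|,|x±y|/√2) = 0.707107 ≤ 1.2 ⇒ ∈ W
candidate 2: n = (1, -1, -1, -1) → π⊥ ≈ (+1.000000, -0.414214); max(|x|,|y|,|x±y|/√2) = 1.000000 ≤ 1.2 ⇒ ∈ W
candidate 3: n = (0, -3, 2, 0) → π⊥ ≈ (+2.121320, -4.121320); max(|x|,|y|,|x±y|/√2) = 4.414214 > 1.2 ⇒ ∉ W
candidate 4: n = (0, 1, 0, 1) → π⊥ ≈ (+0.000000, +1.414214); max(|x|,|y|,|x±y|/√2) = 1.414214 > 1.2 ⇒ ∉ W
candidate 5: n = (2, 1, -3, -2) → π⊥ ≈ (-0.121320, +2.292893); max(|x|,|y|,|x±y|/√2) = 2.292893 > 1.2 ⇒ ∉ W
candidate 6: n = (-1, 1, 1, 0) → π⊥ ≈ (-1.707107, -0.292893); max(|x|,|y|,|x±y|/√2) = 1.707107 > 1.2 ⇒ ∉ W
candidate 7: n = (1, 0, 0, 1) → π⊥ ≈ (+1.707107, +0.707107); max(|x|,|y|,|x±y|/√2) = 1.707107 > 1.2 ⇒ ∉ W
candidate 8: n = (1, 0, -1, 1) → π⊥ ≈ (+1.707107, +1.707107); max(|x|,|y|,|x±y|/√2) = 2.414214 > 1.2 ⇒ ∉ W

1, 2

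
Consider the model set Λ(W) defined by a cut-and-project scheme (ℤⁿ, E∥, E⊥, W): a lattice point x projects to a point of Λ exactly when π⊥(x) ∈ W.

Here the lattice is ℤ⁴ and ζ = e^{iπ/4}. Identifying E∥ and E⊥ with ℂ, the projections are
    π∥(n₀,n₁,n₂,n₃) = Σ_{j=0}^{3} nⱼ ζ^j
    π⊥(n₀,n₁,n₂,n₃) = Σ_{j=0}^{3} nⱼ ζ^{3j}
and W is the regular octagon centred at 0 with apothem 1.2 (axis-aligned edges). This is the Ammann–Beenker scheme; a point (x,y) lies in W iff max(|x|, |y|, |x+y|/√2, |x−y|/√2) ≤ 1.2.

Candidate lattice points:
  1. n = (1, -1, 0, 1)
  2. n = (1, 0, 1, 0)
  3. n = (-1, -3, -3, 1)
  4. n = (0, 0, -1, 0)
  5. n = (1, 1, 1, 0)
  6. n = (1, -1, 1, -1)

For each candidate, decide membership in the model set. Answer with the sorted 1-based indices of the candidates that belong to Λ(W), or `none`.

4, 5

With ζ = e^{iπ/4} the internal vectors are ζ^0,ζ^3,ζ^6,ζ^9.
candidate 1: n = (1, -1, 0, 1) → π⊥ ≈ (+2.41421, +0.00000); max(|x|,|y|,|x±y|/√2) = 2.41421 > 1.2 ⇒ ∉ W
candidate 2: n = (1, 0, 1, 0) → π⊥ ≈ (+1.00000, -1.00000); max(|x|,|y|,|x±y|/√2) = 1.41421 > 1.2 ⇒ ∉ W
candidate 3: n = (-1, -3, -3, 1) → π⊥ ≈ (+1.82843, +1.58579); max(|x|,|y|,|x±y|/√2) = 2.41421 > 1.2 ⇒ ∉ W
candidate 4: n = (0, 0, -1, 0) → π⊥ ≈ (+0.00000, +1.00000); max(|x|,|y|,|x±y|/√2) = 1.00000 ≤ 1.2 ⇒ ∈ W
candidate 5: n = (1, 1, 1, 0) → π⊥ ≈ (+0.29289, -0.29289); max(|x|,|y|,|x±y|/√2) = 0.41421 ≤ 1.2 ⇒ ∈ W
candidate 6: n = (1, -1, 1, -1) → π⊥ ≈ (+1.00000, -2.41421); max(|x|,|y|,|x±y|/√2) = 2.41421 > 1.2 ⇒ ∉ W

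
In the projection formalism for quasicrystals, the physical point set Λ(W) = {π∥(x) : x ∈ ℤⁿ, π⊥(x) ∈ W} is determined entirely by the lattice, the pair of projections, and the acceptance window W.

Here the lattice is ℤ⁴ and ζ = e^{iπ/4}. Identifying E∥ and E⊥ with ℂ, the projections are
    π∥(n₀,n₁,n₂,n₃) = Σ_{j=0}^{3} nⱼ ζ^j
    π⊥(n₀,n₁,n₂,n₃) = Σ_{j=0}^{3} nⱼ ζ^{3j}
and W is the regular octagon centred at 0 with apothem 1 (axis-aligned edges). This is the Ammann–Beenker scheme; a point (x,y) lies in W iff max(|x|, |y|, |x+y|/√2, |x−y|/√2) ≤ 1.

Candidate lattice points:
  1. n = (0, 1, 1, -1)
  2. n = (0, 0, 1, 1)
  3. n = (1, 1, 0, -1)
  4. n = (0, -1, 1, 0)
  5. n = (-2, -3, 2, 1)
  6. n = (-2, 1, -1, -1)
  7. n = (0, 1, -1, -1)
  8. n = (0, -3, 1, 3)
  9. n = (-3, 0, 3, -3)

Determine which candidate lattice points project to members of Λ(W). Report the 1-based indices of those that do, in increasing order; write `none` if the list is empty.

π⊥(n) = n₀ + n₁ζ³ + n₂ζ⁶ + n₃ζ⁹ where ζ = e^{iπ/4}.
candidate 1: n = (0, 1, 1, -1) → π⊥ ≈ (-1.41421, -1.00000); max(|x|,|y|,|x±y|/√2) = 1.70711 > 1 ⇒ ∉ W
candidate 2: n = (0, 0, 1, 1) → π⊥ ≈ (+0.70711, -0.29289); max(|x|,|y|,|x±y|/√2) = 0.70711 ≤ 1 ⇒ ∈ W
candidate 3: n = (1, 1, 0, -1) → π⊥ ≈ (-0.41421, +0.00000); max(|x|,|y|,|x±y|/√2) = 0.41421 ≤ 1 ⇒ ∈ W
candidate 4: n = (0, -1, 1, 0) → π⊥ ≈ (+0.70711, -1.70711); max(|x|,|y|,|x±y|/√2) = 1.70711 > 1 ⇒ ∉ W
candidate 5: n = (-2, -3, 2, 1) → π⊥ ≈ (+0.82843, -3.41421); max(|x|,|y|,|x±y|/√2) = 3.41421 > 1 ⇒ ∉ W
candidate 6: n = (-2, 1, -1, -1) → π⊥ ≈ (-3.41421, +1.00000); max(|x|,|y|,|x±y|/√2) = 3.41421 > 1 ⇒ ∉ W
candidate 7: n = (0, 1, -1, -1) → π⊥ ≈ (-1.41421, +1.00000); max(|x|,|y|,|x±y|/√2) = 1.70711 > 1 ⇒ ∉ W
candidate 8: n = (0, -3, 1, 3) → π⊥ ≈ (+4.24264, -1.00000); max(|x|,|y|,|x±y|/√2) = 4.24264 > 1 ⇒ ∉ W
candidate 9: n = (-3, 0, 3, -3) → π⊥ ≈ (-5.12132, -5.12132); max(|x|,|y|,|x±y|/√2) = 7.24264 > 1 ⇒ ∉ W

2, 3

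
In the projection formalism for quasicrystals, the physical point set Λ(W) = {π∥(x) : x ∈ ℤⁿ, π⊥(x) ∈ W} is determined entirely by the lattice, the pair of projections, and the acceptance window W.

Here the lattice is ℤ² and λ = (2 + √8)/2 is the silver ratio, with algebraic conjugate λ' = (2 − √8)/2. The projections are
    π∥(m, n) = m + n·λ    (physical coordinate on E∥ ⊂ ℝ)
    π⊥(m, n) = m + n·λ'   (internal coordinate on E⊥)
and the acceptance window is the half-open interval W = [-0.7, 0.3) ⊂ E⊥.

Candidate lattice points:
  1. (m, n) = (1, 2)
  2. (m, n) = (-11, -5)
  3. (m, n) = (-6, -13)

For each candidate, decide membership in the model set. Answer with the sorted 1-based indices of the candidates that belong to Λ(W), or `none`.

1, 3

Numerically λ ≈ 2.4142 and λ' = −1/λ ≈ -0.4142.
#1 (1,2): internal coord 1 + (2)·λ' = +0.1716; +0.1716 ∈ [-0.7, 0.3) → IN Λ
#2 (-11,-5): internal coord -11 + (-5)·λ' = -8.9289; -8.9289 ∉ [-0.7, 0.3) → out
#3 (-6,-13): internal coord -6 + (-13)·λ' = -0.6152; -0.6152 ∈ [-0.7, 0.3) → IN Λ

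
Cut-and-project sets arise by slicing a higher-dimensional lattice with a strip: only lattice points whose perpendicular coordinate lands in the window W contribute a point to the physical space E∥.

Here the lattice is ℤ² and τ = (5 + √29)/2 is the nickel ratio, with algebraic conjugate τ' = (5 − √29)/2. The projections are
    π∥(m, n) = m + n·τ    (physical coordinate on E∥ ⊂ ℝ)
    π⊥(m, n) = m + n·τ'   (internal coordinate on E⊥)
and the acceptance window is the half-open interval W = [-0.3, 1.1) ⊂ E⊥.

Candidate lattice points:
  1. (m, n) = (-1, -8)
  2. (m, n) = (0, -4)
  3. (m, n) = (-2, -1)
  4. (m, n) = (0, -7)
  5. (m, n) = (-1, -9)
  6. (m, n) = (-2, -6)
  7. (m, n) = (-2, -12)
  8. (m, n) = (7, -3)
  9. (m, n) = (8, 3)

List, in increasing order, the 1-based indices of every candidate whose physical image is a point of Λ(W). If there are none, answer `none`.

1, 2, 5, 7

τ' = (5−√29)/2 ≈ -0.19258.
[1] lift (-1,-8): star map gives 0.54066; window check -0.3 ≤ 0.54066 < 1.1 is true → IN Λ
[2] lift (0,-4): star map gives 0.77033; window check -0.3 ≤ 0.77033 < 1.1 is true → IN Λ
[3] lift (-2,-1): star map gives -1.80742; window check -0.3 ≤ -1.80742 < 1.1 is false → out
[4] lift (0,-7): star map gives 1.34808; window check -0.3 ≤ 1.34808 < 1.1 is false → out
[5] lift (-1,-9): star map gives 0.73324; window check -0.3 ≤ 0.73324 < 1.1 is true → IN Λ
[6] lift (-2,-6): star map gives -0.84451; window check -0.3 ≤ -0.84451 < 1.1 is false → out
[7] lift (-2,-12): star map gives 0.31099; window check -0.3 ≤ 0.31099 < 1.1 is true → IN Λ
[8] lift (7,-3): star map gives 7.57775; window check -0.3 ≤ 7.57775 < 1.1 is false → out
[9] lift (8,3): star map gives 7.42225; window check -0.3 ≤ 7.42225 < 1.1 is false → out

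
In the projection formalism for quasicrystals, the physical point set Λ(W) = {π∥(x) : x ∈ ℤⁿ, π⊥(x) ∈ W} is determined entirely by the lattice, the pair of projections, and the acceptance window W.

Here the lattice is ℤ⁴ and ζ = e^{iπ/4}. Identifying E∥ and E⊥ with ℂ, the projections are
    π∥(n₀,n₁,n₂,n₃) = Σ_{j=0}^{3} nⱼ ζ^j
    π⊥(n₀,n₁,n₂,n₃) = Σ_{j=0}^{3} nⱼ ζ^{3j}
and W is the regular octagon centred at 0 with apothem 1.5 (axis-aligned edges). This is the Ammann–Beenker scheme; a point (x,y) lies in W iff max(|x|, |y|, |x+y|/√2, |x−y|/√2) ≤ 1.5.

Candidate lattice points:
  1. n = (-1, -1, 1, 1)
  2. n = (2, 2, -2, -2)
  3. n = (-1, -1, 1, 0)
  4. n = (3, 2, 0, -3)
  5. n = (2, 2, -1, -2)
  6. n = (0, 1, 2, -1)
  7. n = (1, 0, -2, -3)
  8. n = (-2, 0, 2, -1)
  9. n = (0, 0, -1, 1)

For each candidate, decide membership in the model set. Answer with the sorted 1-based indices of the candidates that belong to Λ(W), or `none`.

1, 4, 5, 7

With ζ = e^{iπ/4} the internal vectors are ζ^0,ζ^3,ζ^6,ζ^9.
#1 (-1, -1, 1, 1): internal (0.4142, -1.0000); octagon support 1.0000 vs apothem 1.5 → ∈ W
#2 (2, 2, -2, -2): internal (-0.8284, 2.0000); octagon support 2.0000 vs apothem 1.5 → ∉ W
#3 (-1, -1, 1, 0): internal (-0.2929, -1.7071); octagon support 1.7071 vs apothem 1.5 → ∉ W
#4 (3, 2, 0, -3): internal (-0.5355, -0.7071); octagon support 0.8787 vs apothem 1.5 → ∈ W
#5 (2, 2, -1, -2): internal (-0.8284, 1.0000); octagon support 1.2929 vs apothem 1.5 → ∈ W
#6 (0, 1, 2, -1): internal (-1.4142, -2.0000); octagon support 2.4142 vs apothem 1.5 → ∉ W
#7 (1, 0, -2, -3): internal (-1.1213, -0.1213); octagon support 1.1213 vs apothem 1.5 → ∈ W
#8 (-2, 0, 2, -1): internal (-2.7071, -2.7071); octagon support 3.8284 vs apothem 1.5 → ∉ W
#9 (0, 0, -1, 1): internal (0.7071, 1.7071); octagon support 1.7071 vs apothem 1.5 → ∉ W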